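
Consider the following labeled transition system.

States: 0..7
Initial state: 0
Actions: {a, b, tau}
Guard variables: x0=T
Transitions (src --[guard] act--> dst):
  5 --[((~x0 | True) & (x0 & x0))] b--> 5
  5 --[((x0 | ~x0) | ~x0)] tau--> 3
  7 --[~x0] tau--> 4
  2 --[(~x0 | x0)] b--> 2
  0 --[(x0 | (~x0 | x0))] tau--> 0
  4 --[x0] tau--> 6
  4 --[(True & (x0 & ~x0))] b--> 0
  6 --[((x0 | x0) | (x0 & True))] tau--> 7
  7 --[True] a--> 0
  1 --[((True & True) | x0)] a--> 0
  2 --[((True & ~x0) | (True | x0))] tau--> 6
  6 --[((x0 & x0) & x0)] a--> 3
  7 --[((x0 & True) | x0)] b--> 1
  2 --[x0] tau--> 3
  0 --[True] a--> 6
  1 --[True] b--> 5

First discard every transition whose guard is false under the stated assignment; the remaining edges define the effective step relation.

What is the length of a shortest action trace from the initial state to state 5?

Answer: 4

Trace:
BFS to 5:
  depth 0: {0}
  depth 1: {6}
  depth 2: {3,7}
  depth 3: {1}
  depth 4: {5}
5 enters at depth 4; path a·tau·b·b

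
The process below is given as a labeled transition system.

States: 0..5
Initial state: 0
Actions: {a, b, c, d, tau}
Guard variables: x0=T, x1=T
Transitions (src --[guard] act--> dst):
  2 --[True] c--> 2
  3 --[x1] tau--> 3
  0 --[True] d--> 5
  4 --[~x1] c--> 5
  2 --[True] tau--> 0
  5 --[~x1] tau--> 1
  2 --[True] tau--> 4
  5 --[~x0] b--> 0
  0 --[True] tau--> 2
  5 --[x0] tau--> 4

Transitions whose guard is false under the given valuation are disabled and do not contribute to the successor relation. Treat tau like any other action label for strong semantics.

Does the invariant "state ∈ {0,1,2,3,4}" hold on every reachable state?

Answer: INVARIANT VIOLATED at state 5

Working:
Inv-set: {0,1,2,3,4}
Reachable = {0,2,4,5}
  0: ok
  2: ok
  4: ok
  5: VIOLATES
reach 5 via d — violates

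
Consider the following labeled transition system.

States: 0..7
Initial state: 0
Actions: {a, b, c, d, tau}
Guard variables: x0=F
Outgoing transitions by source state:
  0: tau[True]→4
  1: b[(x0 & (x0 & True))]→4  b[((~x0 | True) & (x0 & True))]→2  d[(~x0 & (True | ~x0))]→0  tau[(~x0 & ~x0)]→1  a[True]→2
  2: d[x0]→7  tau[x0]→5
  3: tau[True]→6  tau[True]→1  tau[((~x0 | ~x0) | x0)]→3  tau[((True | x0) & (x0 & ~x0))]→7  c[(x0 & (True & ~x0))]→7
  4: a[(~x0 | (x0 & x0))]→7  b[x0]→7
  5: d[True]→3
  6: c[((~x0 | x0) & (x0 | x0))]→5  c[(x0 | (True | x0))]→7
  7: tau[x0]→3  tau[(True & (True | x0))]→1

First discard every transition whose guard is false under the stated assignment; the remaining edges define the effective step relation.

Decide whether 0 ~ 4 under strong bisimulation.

Refine partition for ~:
  P[0] = {{0,1,2,3,4,5,6,7}}
  P[1] = {{0,3,7},{1},{2},{4},{5},{6}}
  P[2] = {{0},{1},{2},{3},{4},{5},{6},{7}}
8 equivalence class(es) (converged in 3)
0∈{0}, 4∈{4}

Answer: NOT BISIMILAR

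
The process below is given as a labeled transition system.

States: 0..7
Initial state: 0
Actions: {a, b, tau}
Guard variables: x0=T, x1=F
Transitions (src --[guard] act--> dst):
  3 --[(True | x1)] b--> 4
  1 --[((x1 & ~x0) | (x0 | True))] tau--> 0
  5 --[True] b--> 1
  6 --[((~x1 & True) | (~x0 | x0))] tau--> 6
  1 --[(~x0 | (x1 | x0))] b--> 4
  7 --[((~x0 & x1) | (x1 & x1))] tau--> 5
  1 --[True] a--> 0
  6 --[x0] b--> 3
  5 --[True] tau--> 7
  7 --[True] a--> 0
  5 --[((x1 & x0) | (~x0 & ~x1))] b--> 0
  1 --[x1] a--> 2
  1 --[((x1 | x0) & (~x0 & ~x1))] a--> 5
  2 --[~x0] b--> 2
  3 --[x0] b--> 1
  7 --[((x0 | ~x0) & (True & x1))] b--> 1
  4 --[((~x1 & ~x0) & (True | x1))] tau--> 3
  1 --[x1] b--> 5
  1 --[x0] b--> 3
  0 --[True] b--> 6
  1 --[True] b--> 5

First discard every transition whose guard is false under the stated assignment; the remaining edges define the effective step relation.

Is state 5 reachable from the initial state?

Answer: REACHABLE

Analysis:
Guard filter leaves 13 enabled edge(s).
L0 = {0}
L1 = {6}  total {0,6}
L2 = {3}  total {0,3,6}
L3 = {1,4}  total {0,1,3,4,6}
L4 = {5}  total {0,1,3,4,5,6}
L5 = {7}  total {0,1,3,4,5,6,7}
Reachable = {0,1,3,4,5,6,7}
witness 5: b·b·b·b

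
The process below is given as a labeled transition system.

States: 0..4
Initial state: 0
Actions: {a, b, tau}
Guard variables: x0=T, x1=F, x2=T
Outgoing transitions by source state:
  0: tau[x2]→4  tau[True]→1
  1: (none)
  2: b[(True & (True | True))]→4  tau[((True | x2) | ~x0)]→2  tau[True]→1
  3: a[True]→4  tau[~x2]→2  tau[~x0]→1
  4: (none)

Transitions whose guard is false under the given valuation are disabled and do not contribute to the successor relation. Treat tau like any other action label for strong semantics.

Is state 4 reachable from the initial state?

After dropping false guards: 6 live edges.
L0 = {0}
L1 = {1,4}  now seen {0,1,4}
R = {0,1,4}
trace reaching 4: tau

Answer: REACHABLE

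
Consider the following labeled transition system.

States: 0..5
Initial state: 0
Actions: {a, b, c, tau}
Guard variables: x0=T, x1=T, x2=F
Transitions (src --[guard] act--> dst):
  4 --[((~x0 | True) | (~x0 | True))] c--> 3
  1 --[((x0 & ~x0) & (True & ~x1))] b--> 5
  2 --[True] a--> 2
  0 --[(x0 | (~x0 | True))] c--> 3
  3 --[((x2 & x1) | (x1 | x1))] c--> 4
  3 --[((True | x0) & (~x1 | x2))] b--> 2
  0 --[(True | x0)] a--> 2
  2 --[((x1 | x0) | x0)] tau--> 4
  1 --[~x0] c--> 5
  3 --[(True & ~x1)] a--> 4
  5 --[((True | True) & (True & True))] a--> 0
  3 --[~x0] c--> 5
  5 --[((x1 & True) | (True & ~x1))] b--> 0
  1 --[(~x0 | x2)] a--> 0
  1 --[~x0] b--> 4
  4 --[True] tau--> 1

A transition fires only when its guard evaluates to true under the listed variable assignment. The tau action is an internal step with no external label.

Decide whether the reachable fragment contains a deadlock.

Answer: DEADLOCK at state 1

Trace:
R = {0,1,2,3,4}
  0: a→2  c→3  [deg 2]
  1: ∅  [STUCK]
  2: a→2  tau→4  [deg 2]
  3: c→4  [deg 1]
  4: c→3  tau→1  [deg 2]
Path to 1: c·c·tau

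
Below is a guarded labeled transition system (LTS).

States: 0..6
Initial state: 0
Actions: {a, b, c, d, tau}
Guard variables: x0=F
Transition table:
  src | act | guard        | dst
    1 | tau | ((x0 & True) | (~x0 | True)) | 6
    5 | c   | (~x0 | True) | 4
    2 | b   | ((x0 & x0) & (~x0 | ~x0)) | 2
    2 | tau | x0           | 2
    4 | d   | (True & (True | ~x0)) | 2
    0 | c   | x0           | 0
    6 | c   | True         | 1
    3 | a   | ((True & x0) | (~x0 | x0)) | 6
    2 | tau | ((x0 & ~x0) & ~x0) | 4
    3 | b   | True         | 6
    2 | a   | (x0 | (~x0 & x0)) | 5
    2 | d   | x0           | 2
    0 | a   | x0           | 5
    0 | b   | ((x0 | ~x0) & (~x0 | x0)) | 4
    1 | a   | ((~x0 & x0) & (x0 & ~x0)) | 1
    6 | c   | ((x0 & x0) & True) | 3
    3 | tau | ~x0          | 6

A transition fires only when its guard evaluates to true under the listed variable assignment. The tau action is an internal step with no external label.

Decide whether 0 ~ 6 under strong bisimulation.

Answer: NOT BISIMILAR

Working:
Compute ~ classes (split until stable):
  P[0] = {{0,1,2,3,4,5,6}}
  P[1] = {{0},{1},{2},{3},{4},{5,6}}
  P[2] = {{0},{1},{2},{3},{4},{5},{6}}
7 equivalence class(es) (converged in 3)
0∈{0}, 6∈{6}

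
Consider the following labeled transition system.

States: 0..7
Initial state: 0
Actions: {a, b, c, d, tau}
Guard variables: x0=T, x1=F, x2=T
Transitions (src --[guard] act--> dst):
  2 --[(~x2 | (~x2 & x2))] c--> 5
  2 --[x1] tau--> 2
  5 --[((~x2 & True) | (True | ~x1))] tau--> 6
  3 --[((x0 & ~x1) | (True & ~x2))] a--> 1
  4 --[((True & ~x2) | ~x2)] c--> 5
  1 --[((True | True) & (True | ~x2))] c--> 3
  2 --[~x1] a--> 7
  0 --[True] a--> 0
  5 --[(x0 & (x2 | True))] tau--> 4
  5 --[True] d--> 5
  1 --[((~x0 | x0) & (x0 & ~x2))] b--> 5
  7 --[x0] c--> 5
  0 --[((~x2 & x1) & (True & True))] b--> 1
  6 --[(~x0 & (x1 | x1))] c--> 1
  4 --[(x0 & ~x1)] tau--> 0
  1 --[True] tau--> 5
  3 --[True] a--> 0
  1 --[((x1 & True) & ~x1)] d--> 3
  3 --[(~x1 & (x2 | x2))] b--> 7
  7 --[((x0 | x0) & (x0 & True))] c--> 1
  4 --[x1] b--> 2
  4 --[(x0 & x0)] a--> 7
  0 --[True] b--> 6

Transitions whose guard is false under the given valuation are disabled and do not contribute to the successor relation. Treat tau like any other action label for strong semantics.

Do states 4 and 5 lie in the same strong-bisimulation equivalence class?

Answer: NOT BISIMILAR

Analysis:
Refine partition for ~:
  P[0] = {{0,1,2,3,4,5,6,7}}
  P[1] = {{0,3},{1},{2},{4},{5},{6},{7}}
  P[2] = {{0},{1},{2},{3},{4},{5},{6},{7}}
stable after 3 split(s): 8 block(s)
class of 4: {4}; class of 5: {5}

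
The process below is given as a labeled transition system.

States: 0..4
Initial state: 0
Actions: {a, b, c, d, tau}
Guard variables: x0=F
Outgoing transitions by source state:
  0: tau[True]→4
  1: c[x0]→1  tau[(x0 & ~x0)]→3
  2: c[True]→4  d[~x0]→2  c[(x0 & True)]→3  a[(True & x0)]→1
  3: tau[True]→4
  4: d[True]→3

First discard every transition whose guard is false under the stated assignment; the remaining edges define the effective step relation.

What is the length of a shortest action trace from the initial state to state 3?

Layered search for 3:
  Layer 0: {0}
  Layer 1: {4}
  Layer 2: {3}
first hit 3 at d=2 via tau·d

Answer: 2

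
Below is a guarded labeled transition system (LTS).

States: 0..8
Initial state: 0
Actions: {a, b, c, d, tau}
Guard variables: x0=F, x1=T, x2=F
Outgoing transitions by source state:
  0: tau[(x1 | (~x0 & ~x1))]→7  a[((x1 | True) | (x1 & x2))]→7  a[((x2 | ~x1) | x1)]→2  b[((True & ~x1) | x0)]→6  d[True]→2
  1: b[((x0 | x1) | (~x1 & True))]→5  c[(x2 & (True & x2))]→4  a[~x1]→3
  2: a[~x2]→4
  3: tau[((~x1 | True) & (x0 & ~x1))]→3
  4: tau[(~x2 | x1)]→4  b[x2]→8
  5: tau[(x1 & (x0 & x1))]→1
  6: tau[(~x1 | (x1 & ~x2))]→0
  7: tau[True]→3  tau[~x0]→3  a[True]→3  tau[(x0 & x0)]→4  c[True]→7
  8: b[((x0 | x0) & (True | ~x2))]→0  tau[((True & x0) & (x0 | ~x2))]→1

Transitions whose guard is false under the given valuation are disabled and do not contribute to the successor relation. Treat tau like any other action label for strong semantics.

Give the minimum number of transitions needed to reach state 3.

Answer: 2

Analysis:
BFS to 3:
  L0 = {0}
  L1 = {2,7}
  L2 = {3,4}
3 enters at depth 2; path a·a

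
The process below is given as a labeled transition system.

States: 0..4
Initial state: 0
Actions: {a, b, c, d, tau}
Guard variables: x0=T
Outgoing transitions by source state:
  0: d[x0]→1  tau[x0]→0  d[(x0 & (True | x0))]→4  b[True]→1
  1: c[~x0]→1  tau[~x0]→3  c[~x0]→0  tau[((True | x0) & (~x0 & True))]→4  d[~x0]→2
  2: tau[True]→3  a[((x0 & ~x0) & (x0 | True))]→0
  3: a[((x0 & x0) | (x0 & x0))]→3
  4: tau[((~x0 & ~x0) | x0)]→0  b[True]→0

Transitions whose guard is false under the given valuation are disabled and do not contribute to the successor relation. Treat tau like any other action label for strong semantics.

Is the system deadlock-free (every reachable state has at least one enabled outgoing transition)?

Answer: DEADLOCK at state 1

Working:
Reach set: {0,1,4}
  0: b→1  d→1  d→4  tau→0  [deg 4]
  1: ∅  [deadlock]
  4: b→0  tau→0  [deg 2]
Path to 1: d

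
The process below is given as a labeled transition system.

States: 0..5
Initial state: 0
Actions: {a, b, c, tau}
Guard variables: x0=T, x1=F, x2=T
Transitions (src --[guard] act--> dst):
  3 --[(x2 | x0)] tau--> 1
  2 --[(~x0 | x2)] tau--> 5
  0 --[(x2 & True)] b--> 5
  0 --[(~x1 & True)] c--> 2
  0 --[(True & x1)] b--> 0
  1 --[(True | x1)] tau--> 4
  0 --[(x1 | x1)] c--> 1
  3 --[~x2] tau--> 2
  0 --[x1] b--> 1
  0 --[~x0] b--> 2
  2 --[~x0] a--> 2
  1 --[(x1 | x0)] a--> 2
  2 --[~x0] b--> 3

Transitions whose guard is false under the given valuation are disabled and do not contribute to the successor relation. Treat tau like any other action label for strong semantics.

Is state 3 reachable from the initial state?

6 transition(s) survive guard evaluation.
depth 0: {0}
depth 1: {2,5}  cumulative {0,2,5}
Reachable = {0,2,5}

Answer: UNREACHABLE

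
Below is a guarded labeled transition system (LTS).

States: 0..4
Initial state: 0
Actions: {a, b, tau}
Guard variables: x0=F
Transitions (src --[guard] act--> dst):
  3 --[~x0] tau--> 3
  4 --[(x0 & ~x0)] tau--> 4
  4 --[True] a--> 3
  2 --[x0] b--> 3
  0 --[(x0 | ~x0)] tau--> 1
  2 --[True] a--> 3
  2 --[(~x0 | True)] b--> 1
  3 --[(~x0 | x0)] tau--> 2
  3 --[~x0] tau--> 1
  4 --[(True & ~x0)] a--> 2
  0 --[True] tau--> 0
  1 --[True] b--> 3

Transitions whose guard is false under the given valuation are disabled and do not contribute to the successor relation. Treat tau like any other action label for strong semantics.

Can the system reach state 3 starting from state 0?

Answer: REACHABLE

Trace:
10 transition(s) survive guard evaluation.
depth 0: {0}
depth 1: {1}  now seen {0,1}
depth 2: {3}  now seen {0,1,3}
depth 3: {2}  now seen {0,1,2,3}
R = {0,1,2,3}
Path to 3: tau·b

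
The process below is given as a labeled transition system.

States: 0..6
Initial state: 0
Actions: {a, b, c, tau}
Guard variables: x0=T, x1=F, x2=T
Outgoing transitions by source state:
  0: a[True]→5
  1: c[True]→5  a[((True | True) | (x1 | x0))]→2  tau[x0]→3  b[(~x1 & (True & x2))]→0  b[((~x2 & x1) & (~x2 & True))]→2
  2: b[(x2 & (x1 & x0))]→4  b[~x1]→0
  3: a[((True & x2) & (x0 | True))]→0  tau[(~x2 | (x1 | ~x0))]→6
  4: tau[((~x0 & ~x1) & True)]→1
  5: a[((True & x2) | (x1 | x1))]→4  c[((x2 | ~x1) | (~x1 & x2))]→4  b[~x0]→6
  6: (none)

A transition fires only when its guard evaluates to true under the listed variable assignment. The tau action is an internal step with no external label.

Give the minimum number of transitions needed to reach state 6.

Answer: UNREACHABLE

Trace:
Breadth-first toward 6:
  depth 0: {0}
  depth 1: {5}
  depth 2: {4}
6 never appears.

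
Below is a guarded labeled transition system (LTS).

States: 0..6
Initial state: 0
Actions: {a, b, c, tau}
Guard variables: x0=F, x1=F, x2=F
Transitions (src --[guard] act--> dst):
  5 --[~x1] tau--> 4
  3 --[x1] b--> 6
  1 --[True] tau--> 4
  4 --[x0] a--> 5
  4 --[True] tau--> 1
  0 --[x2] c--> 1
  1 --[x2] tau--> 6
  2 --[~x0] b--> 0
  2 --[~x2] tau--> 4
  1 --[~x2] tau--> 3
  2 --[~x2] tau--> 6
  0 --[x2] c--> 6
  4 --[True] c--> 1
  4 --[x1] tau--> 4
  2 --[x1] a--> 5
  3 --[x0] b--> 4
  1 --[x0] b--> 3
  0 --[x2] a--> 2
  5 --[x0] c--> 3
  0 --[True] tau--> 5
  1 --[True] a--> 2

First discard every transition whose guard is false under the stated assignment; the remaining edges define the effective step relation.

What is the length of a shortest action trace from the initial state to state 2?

Answer: 4

Analysis:
Layered search for 2:
  L0 = {0}
  L1 = {5}
  L2 = {4}
  L3 = {1}
  L4 = {2,3}
depth(2)=4, e.g. tau·tau·c·a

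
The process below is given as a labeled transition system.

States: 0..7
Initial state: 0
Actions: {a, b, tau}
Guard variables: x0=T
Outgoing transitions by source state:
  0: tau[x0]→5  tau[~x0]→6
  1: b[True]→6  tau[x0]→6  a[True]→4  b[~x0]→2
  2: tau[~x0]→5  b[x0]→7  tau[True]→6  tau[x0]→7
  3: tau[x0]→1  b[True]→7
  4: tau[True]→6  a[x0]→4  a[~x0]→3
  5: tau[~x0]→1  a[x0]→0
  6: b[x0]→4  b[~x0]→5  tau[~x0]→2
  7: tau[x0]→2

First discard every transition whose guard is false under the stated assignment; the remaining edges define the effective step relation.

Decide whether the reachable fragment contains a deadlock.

Answer: DEADLOCK-FREE

Working:
Reach set: {0,5}
  0: tau→5  [1 exit(s)]
  5: a→0  [1 exit(s)]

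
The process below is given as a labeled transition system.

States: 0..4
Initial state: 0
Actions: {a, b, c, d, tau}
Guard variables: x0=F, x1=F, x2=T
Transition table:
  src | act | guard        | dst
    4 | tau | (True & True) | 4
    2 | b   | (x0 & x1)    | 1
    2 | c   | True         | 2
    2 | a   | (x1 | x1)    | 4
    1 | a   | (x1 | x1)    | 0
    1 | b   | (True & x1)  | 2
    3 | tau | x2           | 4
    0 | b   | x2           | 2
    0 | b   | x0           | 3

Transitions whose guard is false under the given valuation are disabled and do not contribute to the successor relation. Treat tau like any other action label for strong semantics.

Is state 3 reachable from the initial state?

Answer: UNREACHABLE

Analysis:
4 transition(s) survive guard evaluation.
depth 0: {0}
depth 1: {2}  cumulative {0,2}
Reach set: {0,2}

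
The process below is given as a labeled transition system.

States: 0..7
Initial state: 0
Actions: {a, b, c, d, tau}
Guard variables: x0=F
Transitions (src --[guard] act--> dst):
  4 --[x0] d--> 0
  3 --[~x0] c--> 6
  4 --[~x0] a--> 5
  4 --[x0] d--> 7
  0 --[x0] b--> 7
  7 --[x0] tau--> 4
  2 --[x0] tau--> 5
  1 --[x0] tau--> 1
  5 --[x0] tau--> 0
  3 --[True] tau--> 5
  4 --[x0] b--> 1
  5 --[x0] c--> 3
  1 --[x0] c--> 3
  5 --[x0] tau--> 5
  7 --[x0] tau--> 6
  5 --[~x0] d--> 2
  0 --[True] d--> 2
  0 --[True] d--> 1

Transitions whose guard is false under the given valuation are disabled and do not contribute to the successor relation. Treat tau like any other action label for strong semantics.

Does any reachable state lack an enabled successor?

Reachable = {0,1,2}
  0: d→1  d→2  [deg 2]
  1: ∅  [no exit]
  2: ∅  [no exit]
witness 1: d

Answer: DEADLOCK at state 1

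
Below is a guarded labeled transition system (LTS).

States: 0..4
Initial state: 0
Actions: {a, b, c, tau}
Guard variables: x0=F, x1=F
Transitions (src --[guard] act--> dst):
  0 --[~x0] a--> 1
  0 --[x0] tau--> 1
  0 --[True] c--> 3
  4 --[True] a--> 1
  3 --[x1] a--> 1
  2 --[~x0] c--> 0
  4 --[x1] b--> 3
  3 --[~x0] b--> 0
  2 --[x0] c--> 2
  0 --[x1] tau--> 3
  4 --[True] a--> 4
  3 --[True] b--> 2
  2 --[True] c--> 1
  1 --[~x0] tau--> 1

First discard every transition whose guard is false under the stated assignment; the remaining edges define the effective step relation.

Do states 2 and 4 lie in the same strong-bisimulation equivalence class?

Answer: NOT BISIMILAR

Working:
Refine partition for ~:
  round 0: {{0,1,2,3,4}}
  round 1: {{0},{1},{2},{3},{4}}
stable after 2 split(s): 5 block(s)
[2]={2}  [4]={4}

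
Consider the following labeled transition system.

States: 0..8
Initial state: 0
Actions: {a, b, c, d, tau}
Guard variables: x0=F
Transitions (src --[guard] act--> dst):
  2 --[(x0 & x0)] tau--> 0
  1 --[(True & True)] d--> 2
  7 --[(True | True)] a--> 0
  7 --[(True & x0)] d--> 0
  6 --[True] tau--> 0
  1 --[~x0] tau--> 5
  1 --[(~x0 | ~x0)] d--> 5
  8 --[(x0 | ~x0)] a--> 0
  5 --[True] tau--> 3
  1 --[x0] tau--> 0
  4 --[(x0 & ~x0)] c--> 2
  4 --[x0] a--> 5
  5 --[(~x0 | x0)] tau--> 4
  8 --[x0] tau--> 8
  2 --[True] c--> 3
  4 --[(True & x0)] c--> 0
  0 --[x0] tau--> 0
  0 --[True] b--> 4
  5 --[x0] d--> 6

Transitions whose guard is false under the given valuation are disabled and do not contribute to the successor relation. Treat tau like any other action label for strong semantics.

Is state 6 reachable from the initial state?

Answer: UNREACHABLE

Trace:
Guard filter leaves 10 enabled edge(s).
L0 = {0}
L1 = {4}  now seen {0,4}
R = {0,4}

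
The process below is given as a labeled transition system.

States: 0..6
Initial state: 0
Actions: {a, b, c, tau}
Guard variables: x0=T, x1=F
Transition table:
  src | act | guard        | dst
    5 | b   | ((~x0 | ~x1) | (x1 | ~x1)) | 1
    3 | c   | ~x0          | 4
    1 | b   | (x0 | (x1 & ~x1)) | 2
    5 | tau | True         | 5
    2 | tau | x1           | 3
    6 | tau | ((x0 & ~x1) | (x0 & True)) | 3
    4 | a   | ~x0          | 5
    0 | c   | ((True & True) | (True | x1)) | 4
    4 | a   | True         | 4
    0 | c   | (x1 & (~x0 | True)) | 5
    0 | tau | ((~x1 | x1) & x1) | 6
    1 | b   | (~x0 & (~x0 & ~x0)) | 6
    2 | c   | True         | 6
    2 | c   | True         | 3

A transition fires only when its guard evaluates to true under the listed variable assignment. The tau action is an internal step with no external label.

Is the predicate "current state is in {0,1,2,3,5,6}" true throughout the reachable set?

Inv-set: {0,1,2,3,5,6}
Reachable = {0,4}
  0: ok
  4: ✗ unsafe
reach 4 via c — violates

Answer: INVARIANT VIOLATED at state 4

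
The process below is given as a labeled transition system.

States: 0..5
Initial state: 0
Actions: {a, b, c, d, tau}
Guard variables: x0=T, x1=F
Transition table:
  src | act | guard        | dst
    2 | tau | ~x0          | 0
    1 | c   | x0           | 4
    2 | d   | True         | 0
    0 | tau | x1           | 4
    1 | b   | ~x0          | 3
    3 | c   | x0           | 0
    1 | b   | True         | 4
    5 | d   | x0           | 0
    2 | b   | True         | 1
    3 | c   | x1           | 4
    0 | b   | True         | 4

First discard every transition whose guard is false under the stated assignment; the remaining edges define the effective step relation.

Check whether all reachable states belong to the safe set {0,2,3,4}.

Answer: INVARIANT HOLDS

Working:
Inv-set: {0,2,3,4}
Reachable = {0,4}
  0: ✓
  4: ✓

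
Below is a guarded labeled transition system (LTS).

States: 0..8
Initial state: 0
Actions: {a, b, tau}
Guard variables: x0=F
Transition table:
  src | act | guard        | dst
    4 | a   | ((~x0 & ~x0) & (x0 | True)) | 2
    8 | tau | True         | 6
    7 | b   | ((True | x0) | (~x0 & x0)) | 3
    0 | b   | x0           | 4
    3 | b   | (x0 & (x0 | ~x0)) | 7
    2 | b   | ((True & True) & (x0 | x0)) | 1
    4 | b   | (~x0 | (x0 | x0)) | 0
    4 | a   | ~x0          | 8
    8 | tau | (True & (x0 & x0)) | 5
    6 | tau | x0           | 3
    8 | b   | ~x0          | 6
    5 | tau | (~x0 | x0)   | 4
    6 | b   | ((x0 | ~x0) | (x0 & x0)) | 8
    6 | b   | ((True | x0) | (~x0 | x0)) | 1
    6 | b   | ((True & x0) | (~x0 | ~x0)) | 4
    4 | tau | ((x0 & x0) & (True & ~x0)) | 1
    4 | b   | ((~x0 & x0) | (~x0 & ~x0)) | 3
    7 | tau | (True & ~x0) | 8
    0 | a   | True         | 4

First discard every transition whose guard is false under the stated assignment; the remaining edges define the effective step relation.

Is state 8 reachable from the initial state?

Guard filter leaves 13 enabled edge(s).
depth 0: {0}
depth 1: {4}  now seen {0,4}
depth 2: {2,3,8}  now seen {0,2,3,4,8}
depth 3: {6}  now seen {0,2,3,4,6,8}
depth 4: {1}  now seen {0,1,2,3,4,6,8}
Reach set: {0,1,2,3,4,6,8}
witness 8: a·a

Answer: REACHABLE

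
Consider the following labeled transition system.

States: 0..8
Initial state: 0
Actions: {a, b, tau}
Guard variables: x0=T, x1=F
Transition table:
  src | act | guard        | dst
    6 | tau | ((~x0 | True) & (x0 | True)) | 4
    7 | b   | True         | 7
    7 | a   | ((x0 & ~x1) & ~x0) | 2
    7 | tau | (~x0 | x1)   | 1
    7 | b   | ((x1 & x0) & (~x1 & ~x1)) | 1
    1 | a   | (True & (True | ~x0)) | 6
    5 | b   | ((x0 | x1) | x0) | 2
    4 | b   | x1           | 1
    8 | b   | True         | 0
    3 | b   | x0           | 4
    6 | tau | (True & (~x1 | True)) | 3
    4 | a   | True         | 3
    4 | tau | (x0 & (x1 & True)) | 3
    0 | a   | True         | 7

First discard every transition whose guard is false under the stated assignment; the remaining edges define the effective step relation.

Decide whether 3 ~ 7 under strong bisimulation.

Bisimulation quotient by refinement:
  π0 = {{0,1,2,3,4,5,6,7,8}}
  π1 = {{0,1,4},{2},{3,5,7,8},{6}}
  π2 = {{0,4},{1},{2},{3,8},{5},{6},{7}}
  π3 = {{0},{1},{2},{3,8},{4},{5},{6},{7}}
  π4 = {{0},{1},{2},{3},{4},{5},{6},{7},{8}}
Fixed point at round 5; 9 class(es).
class of 3: {3}; class of 7: {7}

Answer: NOT BISIMILAR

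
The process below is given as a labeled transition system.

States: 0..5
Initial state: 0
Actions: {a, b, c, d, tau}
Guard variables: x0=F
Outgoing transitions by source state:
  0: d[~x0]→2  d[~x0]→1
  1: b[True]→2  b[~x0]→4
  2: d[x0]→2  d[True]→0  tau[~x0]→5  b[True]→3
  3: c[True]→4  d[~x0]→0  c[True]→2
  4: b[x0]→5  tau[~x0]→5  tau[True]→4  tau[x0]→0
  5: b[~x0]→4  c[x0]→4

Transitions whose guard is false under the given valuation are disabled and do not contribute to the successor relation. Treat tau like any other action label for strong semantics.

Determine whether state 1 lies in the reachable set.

Answer: REACHABLE

Analysis:
Guard filter leaves 13 enabled edge(s).
depth 0: {0}
depth 1: {1,2}  cumulative {0,1,2}
depth 2: {3,4,5}  cumulative {0,1,2,3,4,5}
Reachable = {0,1,2,3,4,5}
trace reaching 1: d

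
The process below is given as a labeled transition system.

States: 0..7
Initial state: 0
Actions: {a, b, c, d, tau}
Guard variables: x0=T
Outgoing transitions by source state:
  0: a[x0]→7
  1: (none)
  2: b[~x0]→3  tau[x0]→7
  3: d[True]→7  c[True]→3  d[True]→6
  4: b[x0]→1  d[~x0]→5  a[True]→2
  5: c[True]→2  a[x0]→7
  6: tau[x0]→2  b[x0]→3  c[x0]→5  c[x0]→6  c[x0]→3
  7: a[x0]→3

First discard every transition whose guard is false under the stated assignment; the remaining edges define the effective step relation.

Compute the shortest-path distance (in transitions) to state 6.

Breadth-first toward 6:
  L0 = {0}
  L1 = {7}
  L2 = {3}
  L3 = {6}
first hit 6 at d=3 via a·a·d

Answer: 3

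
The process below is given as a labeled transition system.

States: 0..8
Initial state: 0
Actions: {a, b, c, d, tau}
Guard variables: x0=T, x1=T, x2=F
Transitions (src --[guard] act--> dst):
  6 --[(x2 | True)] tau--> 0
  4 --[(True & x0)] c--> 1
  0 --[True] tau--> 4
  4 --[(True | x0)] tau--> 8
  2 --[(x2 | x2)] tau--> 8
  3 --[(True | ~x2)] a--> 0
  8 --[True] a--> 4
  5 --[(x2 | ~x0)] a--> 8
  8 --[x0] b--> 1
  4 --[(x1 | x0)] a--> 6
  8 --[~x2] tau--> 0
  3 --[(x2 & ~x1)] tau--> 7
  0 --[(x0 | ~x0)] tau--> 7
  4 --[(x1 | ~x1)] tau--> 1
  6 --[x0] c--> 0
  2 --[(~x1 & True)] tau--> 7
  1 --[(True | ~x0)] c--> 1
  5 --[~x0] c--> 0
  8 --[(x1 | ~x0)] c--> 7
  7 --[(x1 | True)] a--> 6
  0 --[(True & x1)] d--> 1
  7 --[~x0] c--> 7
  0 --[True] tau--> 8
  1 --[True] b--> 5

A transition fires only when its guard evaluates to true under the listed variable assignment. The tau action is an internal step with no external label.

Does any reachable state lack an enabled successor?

Answer: DEADLOCK at state 5

Analysis:
R = {0,1,4,5,6,7,8}
  0: d→1  tau→4  tau→7  tau→8  [deg 4]
  1: b→5  c→1  [deg 2]
  4: a→6  c→1  tau→1  tau→8  [deg 4]
  5: ∅  [STUCK]
  6: c→0  tau→0  [deg 2]
  7: a→6  [deg 1]
  8: a→4  b→1  c→7  tau→0  [deg 4]
trace reaching 5: d·b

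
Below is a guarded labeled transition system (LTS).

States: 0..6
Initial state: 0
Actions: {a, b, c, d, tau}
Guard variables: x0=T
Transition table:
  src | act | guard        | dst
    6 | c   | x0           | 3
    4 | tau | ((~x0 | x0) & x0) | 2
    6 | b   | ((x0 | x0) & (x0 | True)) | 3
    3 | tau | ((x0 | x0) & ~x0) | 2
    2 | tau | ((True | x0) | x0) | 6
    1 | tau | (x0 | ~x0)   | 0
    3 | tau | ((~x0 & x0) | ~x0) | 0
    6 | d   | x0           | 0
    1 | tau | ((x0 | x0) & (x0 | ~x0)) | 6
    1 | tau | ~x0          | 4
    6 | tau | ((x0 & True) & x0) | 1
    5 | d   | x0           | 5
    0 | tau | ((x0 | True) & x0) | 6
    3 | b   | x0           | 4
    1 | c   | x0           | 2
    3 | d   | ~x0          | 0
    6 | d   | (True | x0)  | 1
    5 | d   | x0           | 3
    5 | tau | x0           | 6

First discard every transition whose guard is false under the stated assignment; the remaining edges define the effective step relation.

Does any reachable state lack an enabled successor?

R = {0,1,2,3,4,6}
  0: tau→6  [1 out]
  1: c→2  tau→0  tau→6  [3 out]
  2: tau→6  [1 out]
  3: b→4  [1 out]
  4: tau→2  [1 out]
  6: b→3  c→3  d→0  d→1  tau→1  [5 out]

Answer: DEADLOCK-FREE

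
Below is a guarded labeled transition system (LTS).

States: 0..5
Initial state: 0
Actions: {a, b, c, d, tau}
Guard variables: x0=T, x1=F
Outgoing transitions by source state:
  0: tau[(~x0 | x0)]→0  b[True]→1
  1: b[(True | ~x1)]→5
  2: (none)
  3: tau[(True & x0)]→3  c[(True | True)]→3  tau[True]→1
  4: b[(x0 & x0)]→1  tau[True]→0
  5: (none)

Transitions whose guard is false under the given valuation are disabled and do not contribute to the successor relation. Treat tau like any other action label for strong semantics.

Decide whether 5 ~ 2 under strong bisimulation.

Answer: BISIMILAR

Analysis:
Bisimulation quotient by refinement:
  π0 = {{0,1,2,3,4,5}}
  π1 = {{0,4},{1},{2,5},{3}}
stable after 2 split(s): 4 block(s)
class of 5: {2,5}; class of 2: {2,5}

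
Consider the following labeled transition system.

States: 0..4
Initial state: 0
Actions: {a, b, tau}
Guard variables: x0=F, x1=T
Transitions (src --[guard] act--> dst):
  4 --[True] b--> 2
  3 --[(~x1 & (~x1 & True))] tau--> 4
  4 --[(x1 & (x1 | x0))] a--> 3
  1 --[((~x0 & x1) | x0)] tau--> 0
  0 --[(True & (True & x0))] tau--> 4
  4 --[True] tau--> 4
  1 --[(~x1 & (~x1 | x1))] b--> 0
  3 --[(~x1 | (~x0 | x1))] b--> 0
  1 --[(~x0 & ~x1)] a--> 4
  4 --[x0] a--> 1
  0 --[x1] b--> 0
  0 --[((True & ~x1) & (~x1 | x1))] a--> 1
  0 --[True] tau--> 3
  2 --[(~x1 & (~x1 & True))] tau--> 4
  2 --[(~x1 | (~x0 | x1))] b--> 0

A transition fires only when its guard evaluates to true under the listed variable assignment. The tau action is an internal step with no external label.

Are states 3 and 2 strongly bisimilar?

Refine partition for ~:
  π0 = {{0,1,2,3,4}}
  π1 = {{0},{1},{2,3},{4}}
Fixed point at round 2; 4 class(es).
3∈{2,3}, 2∈{2,3}

Answer: BISIMILAR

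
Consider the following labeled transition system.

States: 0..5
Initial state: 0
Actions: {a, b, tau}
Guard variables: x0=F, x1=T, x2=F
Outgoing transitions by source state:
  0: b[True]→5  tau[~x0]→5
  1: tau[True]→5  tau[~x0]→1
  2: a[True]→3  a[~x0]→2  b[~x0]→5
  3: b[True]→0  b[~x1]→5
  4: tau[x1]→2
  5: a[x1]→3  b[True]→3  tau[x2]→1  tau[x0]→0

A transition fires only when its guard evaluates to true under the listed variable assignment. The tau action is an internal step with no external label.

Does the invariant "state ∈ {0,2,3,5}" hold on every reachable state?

Answer: INVARIANT HOLDS

Analysis:
Safe = {0,2,3,5}
Reach set: {0,3,5}
  0: ✓
  3: ✓
  5: ✓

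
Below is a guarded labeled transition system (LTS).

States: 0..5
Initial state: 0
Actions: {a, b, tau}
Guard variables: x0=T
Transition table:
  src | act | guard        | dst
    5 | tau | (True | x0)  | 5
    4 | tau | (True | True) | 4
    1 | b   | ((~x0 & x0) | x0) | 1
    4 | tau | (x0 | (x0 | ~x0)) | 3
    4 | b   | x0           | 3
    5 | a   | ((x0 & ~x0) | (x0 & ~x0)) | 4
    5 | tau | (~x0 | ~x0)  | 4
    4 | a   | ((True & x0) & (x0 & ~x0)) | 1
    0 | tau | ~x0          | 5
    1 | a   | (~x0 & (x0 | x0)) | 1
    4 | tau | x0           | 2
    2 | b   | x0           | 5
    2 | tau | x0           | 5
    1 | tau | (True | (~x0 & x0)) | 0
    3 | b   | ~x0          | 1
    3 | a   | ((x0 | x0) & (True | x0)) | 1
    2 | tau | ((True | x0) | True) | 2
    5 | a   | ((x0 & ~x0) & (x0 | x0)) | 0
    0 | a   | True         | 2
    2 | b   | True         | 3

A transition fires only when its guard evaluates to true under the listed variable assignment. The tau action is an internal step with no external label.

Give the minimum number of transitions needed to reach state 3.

Answer: 2

Working:
Layered search for 3:
  Layer 0: {0}
  Layer 1: {2}
  Layer 2: {3,5}
first hit 3 at d=2 via a·b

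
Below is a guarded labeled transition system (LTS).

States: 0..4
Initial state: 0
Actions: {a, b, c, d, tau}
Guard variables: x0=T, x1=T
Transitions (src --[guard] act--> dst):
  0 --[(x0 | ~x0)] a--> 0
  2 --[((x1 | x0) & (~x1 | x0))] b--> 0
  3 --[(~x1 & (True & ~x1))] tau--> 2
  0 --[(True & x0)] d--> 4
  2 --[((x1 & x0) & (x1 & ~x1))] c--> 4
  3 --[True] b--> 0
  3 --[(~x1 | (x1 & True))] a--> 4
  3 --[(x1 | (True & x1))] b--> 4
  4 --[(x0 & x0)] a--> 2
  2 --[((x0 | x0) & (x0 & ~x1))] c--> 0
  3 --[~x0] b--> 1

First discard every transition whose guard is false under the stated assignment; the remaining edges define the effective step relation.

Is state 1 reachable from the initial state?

After dropping false guards: 7 live edges.
depth 0: {0}
depth 1: {4}  cumulative {0,4}
depth 2: {2}  cumulative {0,2,4}
Reach set: {0,2,4}

Answer: UNREACHABLE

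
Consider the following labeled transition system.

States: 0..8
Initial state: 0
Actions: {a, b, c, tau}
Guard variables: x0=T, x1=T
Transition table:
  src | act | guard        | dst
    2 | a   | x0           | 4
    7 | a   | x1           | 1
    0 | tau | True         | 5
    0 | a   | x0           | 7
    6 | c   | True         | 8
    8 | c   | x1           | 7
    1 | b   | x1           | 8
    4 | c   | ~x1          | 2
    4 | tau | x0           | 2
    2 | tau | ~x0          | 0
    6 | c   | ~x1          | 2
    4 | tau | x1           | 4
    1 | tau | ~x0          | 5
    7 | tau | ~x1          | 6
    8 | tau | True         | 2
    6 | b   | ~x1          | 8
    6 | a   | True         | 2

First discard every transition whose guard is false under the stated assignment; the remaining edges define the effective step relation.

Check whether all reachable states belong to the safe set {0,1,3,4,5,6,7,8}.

Inv-set: {0,1,3,4,5,6,7,8}
Reach set: {0,1,2,4,5,7,8}
  0: safe
  1: safe
  2: VIOLATES
  4: safe
  5: safe
  7: safe
  8: safe
counterexample path to 2: a·a·b·tau

Answer: INVARIANT VIOLATED at state 2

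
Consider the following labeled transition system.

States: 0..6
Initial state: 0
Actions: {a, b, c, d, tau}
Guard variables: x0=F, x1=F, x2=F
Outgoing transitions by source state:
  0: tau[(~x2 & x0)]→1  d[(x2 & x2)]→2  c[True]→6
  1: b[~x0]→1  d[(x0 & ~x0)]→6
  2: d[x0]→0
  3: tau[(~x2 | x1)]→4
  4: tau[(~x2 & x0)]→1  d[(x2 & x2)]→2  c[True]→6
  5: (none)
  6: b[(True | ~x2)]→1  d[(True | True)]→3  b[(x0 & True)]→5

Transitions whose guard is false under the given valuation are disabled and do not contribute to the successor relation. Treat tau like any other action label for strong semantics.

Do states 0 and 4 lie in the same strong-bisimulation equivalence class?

Answer: BISIMILAR

Working:
Compute ~ classes (split until stable):
  π0 = {{0,1,2,3,4,5,6}}
  π1 = {{0,4},{1},{2,5},{3},{6}}
stable after 2 split(s): 5 block(s)
[0]={0,4}  [4]={0,4}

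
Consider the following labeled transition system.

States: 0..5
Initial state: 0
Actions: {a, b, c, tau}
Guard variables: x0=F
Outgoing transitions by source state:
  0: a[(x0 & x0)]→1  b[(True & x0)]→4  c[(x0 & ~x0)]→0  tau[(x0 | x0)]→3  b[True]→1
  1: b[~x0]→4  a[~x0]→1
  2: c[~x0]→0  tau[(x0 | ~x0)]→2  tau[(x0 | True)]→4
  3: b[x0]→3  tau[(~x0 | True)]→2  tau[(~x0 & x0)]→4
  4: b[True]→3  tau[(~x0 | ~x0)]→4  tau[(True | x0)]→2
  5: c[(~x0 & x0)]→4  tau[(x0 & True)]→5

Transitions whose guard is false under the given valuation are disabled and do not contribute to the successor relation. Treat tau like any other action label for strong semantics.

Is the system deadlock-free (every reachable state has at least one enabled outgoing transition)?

Reachable = {0,1,2,3,4}
  0: b→1  [1 exit(s)]
  1: a→1  b→4  [2 exit(s)]
  2: c→0  tau→2  tau→4  [3 exit(s)]
  3: tau→2  [1 exit(s)]
  4: b→3  tau→2  tau→4  [3 exit(s)]

Answer: DEADLOCK-FREE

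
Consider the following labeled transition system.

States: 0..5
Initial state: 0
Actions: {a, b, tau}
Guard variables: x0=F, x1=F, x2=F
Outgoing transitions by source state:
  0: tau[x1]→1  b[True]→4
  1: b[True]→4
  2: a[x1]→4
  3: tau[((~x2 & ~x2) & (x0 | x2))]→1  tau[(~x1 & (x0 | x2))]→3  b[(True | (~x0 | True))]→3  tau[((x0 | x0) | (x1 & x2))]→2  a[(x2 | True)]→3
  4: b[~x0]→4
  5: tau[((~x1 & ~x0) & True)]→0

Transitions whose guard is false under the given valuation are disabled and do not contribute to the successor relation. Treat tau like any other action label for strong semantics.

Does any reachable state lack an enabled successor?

Answer: DEADLOCK-FREE

Working:
Reachable = {0,4}
  0: b→4  [deg 1]
  4: b→4  [deg 1]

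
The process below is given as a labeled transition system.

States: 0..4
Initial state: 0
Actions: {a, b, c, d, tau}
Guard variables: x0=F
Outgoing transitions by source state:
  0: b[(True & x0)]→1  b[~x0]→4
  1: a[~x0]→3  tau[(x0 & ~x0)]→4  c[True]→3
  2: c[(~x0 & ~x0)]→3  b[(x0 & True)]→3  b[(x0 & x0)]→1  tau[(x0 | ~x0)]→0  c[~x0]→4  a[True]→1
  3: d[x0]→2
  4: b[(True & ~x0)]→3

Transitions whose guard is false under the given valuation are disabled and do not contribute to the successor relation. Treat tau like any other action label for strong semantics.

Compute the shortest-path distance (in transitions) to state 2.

Answer: UNREACHABLE

Working:
Breadth-first toward 2:
  Layer 0: {0}
  Layer 1: {4}
  Layer 2: {3}
2 never appears.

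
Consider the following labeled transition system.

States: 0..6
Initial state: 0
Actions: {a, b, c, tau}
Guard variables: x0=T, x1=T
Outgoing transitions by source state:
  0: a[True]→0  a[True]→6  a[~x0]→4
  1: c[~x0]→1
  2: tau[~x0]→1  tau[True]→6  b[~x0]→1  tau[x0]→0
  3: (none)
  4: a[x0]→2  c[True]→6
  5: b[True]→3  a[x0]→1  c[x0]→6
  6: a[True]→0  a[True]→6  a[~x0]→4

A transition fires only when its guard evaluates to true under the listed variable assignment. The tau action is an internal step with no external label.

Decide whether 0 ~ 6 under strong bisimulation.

Answer: BISIMILAR

Working:
Compute ~ classes (split until stable):
  round 0: {{0,1,2,3,4,5,6}}
  round 1: {{0,6},{1,3},{2},{4},{5}}
Fixed point at round 2; 5 class(es).
0∈{0,6}, 6∈{0,6}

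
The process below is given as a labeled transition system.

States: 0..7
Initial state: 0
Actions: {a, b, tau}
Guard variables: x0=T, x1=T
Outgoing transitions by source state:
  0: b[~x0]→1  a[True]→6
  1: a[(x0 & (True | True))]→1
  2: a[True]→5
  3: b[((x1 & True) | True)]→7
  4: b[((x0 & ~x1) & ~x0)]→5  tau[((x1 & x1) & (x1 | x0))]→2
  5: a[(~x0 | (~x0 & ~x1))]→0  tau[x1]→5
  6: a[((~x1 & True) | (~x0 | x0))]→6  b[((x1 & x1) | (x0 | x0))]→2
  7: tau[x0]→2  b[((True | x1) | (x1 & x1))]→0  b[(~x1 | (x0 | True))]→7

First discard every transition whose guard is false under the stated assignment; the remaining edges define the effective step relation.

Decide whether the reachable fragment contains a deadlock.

Reachable = {0,2,5,6}
  0: a→6  [deg 1]
  2: a→5  [deg 1]
  5: tau→5  [deg 1]
  6: a→6  b→2  [deg 2]

Answer: DEADLOCK-FREE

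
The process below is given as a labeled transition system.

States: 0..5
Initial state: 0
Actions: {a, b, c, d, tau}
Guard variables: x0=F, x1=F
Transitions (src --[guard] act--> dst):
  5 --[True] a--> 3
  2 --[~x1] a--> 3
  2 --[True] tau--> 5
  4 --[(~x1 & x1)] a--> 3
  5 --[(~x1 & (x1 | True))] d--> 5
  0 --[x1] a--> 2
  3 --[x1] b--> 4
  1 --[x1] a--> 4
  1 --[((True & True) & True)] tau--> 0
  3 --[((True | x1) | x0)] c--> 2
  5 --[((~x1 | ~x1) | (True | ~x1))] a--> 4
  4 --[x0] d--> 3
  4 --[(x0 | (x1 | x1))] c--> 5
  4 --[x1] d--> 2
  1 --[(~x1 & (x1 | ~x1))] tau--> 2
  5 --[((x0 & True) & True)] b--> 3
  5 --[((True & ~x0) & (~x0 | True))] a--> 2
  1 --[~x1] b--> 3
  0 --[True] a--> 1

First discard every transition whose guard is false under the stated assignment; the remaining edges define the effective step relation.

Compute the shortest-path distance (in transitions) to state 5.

BFS to 5:
  depth 0: {0}
  depth 1: {1}
  depth 2: {2,3}
  depth 3: {5}
first hit 5 at d=3 via a·tau·tau

Answer: 3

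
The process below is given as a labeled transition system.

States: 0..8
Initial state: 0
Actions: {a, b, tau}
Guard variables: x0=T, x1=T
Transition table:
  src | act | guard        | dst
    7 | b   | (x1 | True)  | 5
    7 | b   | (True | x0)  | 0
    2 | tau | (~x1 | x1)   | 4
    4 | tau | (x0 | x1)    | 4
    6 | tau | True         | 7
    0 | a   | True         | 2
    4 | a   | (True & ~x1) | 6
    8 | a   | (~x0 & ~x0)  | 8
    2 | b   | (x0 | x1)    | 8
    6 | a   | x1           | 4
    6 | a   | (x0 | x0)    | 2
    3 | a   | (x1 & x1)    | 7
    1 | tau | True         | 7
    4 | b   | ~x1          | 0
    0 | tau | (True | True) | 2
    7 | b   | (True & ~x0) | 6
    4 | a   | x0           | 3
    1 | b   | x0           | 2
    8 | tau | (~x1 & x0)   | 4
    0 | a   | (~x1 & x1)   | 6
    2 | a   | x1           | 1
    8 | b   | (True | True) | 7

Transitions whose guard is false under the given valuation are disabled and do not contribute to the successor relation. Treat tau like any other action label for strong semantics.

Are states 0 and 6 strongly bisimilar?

Answer: NOT BISIMILAR

Working:
Compute ~ classes (split until stable):
  π0 = {{0,1,2,3,4,5,6,7,8}}
  π1 = {{0,4,6},{1},{2},{3},{5},{7,8}}
  π2 = {{0},{1},{2},{3},{4},{5},{6},{7},{8}}
Fixed point at round 3; 9 class(es).
[0]={0}  [6]={6}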